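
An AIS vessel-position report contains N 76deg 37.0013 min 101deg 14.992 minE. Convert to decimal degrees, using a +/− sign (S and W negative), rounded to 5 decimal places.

76.61669, 101.24987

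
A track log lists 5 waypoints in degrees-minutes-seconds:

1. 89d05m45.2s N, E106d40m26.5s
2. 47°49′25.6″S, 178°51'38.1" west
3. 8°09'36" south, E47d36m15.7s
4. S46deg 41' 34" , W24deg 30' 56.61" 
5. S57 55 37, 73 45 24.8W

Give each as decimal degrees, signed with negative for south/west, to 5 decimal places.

1. 89.09589, 106.67403
2. -47.82378, -178.86058
3. -8.16000, 47.60436
4. -46.69278, -24.51573
5. -57.92694, -73.75689

Point 1:
  Latitude: 89° + 5/60 + 45.2/3600 = 89 + 0.083333 + 0.012556 = 89.095889
  N ⇒ keep positive
  Lon: 106° + 40/60 + 26.5/3600 = 106 + 0.666667 + 0.007361 = 106.674028
  E → positive
Point 2:
  Lat: 47 + 49/60 + 25.6/3600 = 47.823778
  S → negative
  λ: 51′ + 38.1″ = 51.63500′; 178 + 51.63500/60 = 178.860583
  W ⇒ negate
Point 3:
  φ: 8 + 9/60 + 36/3600 = 8.160000
  S ⇒ negate
  Lon: 47° + 36/60 + 15.7/3600 = 47 + 0.600000 + 0.004361 = 47.604361
  E → positive
Point 4:
  Latitude: 46 + 41/60 + 34/3600 = 46.692778
  S ⇒ negate
  λ: 30′ + 56.61″ = 30.94350′; 24 + 30.94350/60 = 24.515725
  hemisphere W, so the sign is −
Point 5:
  Lat: 55′ + 37″ = 55.61667′; 57 + 55.61667/60 = 57.926944
  S ⇒ negate
  λ: 45′ + 24.8″ = 45.41333′; 73 + 45.41333/60 = 73.756889
  hemisphere W, so the sign is −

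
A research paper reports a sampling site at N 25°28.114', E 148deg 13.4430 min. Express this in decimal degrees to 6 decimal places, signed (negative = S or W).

Lat: 25 + 28.114/60 = 25.4685667
N → positive
Longitude: 13.443′ = 0.224050°; total 148.2240500
E → positive

25.468567, 148.224050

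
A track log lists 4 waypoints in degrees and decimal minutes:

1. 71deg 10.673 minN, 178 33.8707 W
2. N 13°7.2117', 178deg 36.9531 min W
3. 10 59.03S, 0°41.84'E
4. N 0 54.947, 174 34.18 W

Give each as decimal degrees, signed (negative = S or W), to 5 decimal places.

Point 1:
  Latitude: 10.673′ = 0.177883°; total 71.177883
  N → positive
  Lon: 33.8707′ = 0.564512°; total 178.564512
  W ⇒ negate
Point 2:
  Latitude: 7.2117′ = 0.120195°; total 13.120195
  N → positive
  Lon: 178 + 36.9531/60 = 178.615885
  W ⇒ negate
Point 3:
  Lat: 10 + 59.03/60 = 10.983833
  hemisphere S, so the sign is −
  Lon: 0 + 41.84/60 = 0.697333
  E ⇒ keep positive
Point 4:
  Lat: 0 + 54.947/60 = 0.915783
  N → positive
  λ: 174 + 34.18/60 = 174.569667
  W → negative

1. 71.17788, -178.56451
2. 13.12020, -178.61589
3. -10.98383, 0.69733
4. 0.91578, -174.56967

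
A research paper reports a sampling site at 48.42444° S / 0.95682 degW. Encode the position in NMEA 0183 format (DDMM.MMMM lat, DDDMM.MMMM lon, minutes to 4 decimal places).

4825.4664,S / 00057.4092,W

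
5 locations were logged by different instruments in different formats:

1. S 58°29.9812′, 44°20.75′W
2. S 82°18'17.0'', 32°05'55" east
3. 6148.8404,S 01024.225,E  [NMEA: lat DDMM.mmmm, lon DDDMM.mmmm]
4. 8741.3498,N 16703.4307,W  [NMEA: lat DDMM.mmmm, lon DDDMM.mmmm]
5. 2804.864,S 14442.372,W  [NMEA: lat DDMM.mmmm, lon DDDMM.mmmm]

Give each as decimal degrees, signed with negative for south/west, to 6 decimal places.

1. -58.499687, -44.345833
2. -82.304722, 32.098611
3. -61.814007, 10.403750
4. 87.689163, -167.057178
5. -28.081067, -144.706200

Point 1:
  φ: 58 + 29.9812/60 = 58.4996867
  S → negative
  λ: 44 + 20.75/60 = 44.3458333
  W ⇒ negate
Point 2:
  Lat: 82 + 18/60 + 17/3600 = 82.3047222
  hemisphere S, so the sign is −
  Longitude: 5′ + 55″ = 5.91667′; 32 + 5.91667/60 = 32.0986111
  E ⇒ keep positive
Point 3:
  φ: split at 2 digits → 61° and 48.8404′; 61 + 48.8404/60 = 61.8140067
  hemisphere S, so the sign is −
  Lon: split at 3 digits → 010° and 24.225′; 10 + 24.225/60 = 10.4037500
  E ⇒ keep positive
Point 4:
  φ: split at 2 digits → 87° and 41.3498′; 87 + 41.3498/60 = 87.6891633
  N ⇒ keep positive
  λ: split at 3 digits → 167° and 3.4307′; 167 + 3.4307/60 = 167.0571783
  W ⇒ negate
Point 5:
  φ: split at 2 digits → 28° and 4.864′; 28 + 4.864/60 = 28.0810667
  S → negative
  λ: split at 3 digits → 144° and 42.372′; 144 + 42.372/60 = 144.7062000
  hemisphere W, so the sign is −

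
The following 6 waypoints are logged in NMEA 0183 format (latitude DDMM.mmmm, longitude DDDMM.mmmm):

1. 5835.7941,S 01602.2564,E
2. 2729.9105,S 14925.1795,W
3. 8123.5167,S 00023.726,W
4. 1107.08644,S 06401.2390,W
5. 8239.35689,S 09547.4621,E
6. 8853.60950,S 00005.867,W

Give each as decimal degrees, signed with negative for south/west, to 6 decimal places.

Point 1:
  φ: split at 2 digits → 58° and 35.7941′; 58 + 35.7941/60 = 58.5965683
  S → negative
  Lon: degrees = first 3 digits = 16, minutes = 2.2564; 16 + 2.2564/60 = 16.0376067
  E → positive
Point 2:
  φ: split at 2 digits → 27° and 29.9105′; 27 + 29.9105/60 = 27.4985083
  S → negative
  Longitude: split at 3 digits → 149° and 25.1795′; 149 + 25.1795/60 = 149.4196583
  W → negative
Point 3:
  φ: degrees = first 2 digits = 81, minutes = 23.5167; 81 + 23.5167/60 = 81.3919450
  S ⇒ negate
  Longitude: split at 3 digits → 000° and 23.726′; 0 + 23.726/60 = 0.3954333
  W ⇒ negate
Point 4:
  Latitude: degrees = first 2 digits = 11, minutes = 7.08644; 11 + 7.08644/60 = 11.1181073
  S ⇒ negate
  Lon: degrees = first 3 digits = 64, minutes = 1.239; 64 + 1.239/60 = 64.0206500
  W ⇒ negate
Point 5:
  φ: split at 2 digits → 82° and 39.35689′; 82 + 39.35689/60 = 82.6559482
  hemisphere S, so the sign is −
  λ: split at 3 digits → 095° and 47.4621′; 95 + 47.4621/60 = 95.7910350
  E ⇒ keep positive
Point 6:
  Latitude: split at 2 digits → 88° and 53.6095′; 88 + 53.6095/60 = 88.8934917
  S → negative
  λ: split at 3 digits → 000° and 5.867′; 0 + 5.867/60 = 0.0977833
  hemisphere W, so the sign is −

1. -58.596568, 16.037607
2. -27.498508, -149.419658
3. -81.391945, -0.395433
4. -11.118107, -64.020650
5. -82.655948, 95.791035
6. -88.893492, -0.097783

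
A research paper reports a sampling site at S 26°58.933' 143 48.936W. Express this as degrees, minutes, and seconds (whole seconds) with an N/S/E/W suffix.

26°58′56″ S, 143°48′56″ W

φ: fractional minutes 0.93300 × 60 = 55.98″
Lon: fractional minutes 0.93600 × 60 = 56.16″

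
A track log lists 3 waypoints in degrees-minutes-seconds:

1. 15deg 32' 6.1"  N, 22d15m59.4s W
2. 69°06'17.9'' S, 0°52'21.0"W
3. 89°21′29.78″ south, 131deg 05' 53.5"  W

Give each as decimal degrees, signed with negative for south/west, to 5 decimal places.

1. 15.53503, -22.26650
2. -69.10497, -0.87250
3. -89.35827, -131.09819

Point 1:
  φ: 15° + 32/60 + 6.1/3600 = 15 + 0.533333 + 0.001694 = 15.535028
  N → positive
  Longitude: 15′ + 59.4″ = 15.99000′; 22 + 15.99000/60 = 22.266500
  hemisphere W, so the sign is −
Point 2:
  Latitude: 69° + 6/60 + 17.9/3600 = 69 + 0.100000 + 0.004972 = 69.104972
  S ⇒ negate
  Longitude: 0 + 52/60 + 21/3600 = 0.872500
  W ⇒ negate
Point 3:
  φ: 89 + 21/60 + 29.78/3600 = 89.358272
  hemisphere S, so the sign is −
  λ: 131° + 5/60 + 53.5/3600 = 131 + 0.083333 + 0.014861 = 131.098194
  W ⇒ negate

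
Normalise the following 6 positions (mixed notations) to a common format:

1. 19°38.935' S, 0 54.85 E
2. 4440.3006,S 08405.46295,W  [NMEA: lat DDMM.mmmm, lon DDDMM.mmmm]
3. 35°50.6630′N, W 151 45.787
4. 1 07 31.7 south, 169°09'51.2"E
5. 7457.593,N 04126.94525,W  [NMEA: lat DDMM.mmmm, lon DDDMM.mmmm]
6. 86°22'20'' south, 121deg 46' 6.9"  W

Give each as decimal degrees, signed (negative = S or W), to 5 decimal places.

1. -19.64892, 0.91417
2. -44.67168, -84.09105
3. 35.84438, -151.76312
4. -1.12547, 169.16422
5. 74.95988, -41.44909
6. -86.37222, -121.76858

Point 1:
  φ: 19 + 38.935/60 = 19.648917
  hemisphere S, so the sign is −
  Lon: 0 + 54.85/60 = 0.914167
  E → positive
Point 2:
  φ: degrees = first 2 digits = 44, minutes = 40.3006; 44 + 40.3006/60 = 44.671677
  S ⇒ negate
  Longitude: split at 3 digits → 084° and 5.46295′; 84 + 5.46295/60 = 84.091049
  hemisphere W, so the sign is −
Point 3:
  φ: 35 + 50.663/60 = 35.844383
  N ⇒ keep positive
  Longitude: 45.787′ = 0.763117°; total 151.763117
  hemisphere W, so the sign is −
Point 4:
  Lat: 7′ + 31.7″ = 7.52833′; 1 + 7.52833/60 = 1.125472
  S ⇒ negate
  λ: 169° + 9/60 + 51.2/3600 = 169 + 0.150000 + 0.014222 = 169.164222
  E ⇒ keep positive
Point 5:
  φ: degrees = first 2 digits = 74, minutes = 57.593; 74 + 57.593/60 = 74.959883
  N → positive
  Lon: degrees = first 3 digits = 41, minutes = 26.94525; 41 + 26.94525/60 = 41.449088
  W → negative
Point 6:
  Lat: 22′ + 20″ = 22.33333′; 86 + 22.33333/60 = 86.372222
  S ⇒ negate
  λ: 121° + 46/60 + 6.9/3600 = 121 + 0.766667 + 0.001917 = 121.768583
  hemisphere W, so the sign is −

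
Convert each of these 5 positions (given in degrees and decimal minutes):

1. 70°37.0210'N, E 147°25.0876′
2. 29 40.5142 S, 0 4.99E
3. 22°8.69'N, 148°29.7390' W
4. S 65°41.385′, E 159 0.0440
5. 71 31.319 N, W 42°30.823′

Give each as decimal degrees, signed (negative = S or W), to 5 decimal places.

1. 70.61702, 147.41813
2. -29.67524, 0.08317
3. 22.14483, -148.49565
4. -65.68975, 159.00073
5. 71.52198, -42.51372

Point 1:
  φ: 70 + 37.021/60 = 70.617017
  N ⇒ keep positive
  Lon: 25.0876′ = 0.418127°; total 147.418127
  E → positive
Point 2:
  φ: 40.5142′ = 0.675237°; total 29.675237
  S ⇒ negate
  Lon: 4.99′ = 0.083167°; total 0.083167
  E ⇒ keep positive
Point 3:
  Latitude: 22 + 8.69/60 = 22.144833
  N → positive
  λ: 148 + 29.739/60 = 148.495650
  W → negative
Point 4:
  φ: 41.385′ = 0.689750°; total 65.689750
  S → negative
  λ: 159 + 0.044/60 = 159.000733
  E ⇒ keep positive
Point 5:
  Lat: 31.319′ = 0.521983°; total 71.521983
  N → positive
  Longitude: 42 + 30.823/60 = 42.513717
  hemisphere W, so the sign is −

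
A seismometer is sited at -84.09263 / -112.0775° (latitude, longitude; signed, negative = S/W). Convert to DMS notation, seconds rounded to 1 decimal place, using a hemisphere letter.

Latitude is negative → S; |value| = 84.092630
φ: 0.092630 × 60 = 5.55780′ → 5′, remainder × 60 = 33.468″
Longitude is negative → W; |value| = 112.077500
λ: 0.077500 × 60 = 4.65000′ → 4′, remainder × 60 = 39.000″

84°05′33.5″ S, 112°04′39.0″ W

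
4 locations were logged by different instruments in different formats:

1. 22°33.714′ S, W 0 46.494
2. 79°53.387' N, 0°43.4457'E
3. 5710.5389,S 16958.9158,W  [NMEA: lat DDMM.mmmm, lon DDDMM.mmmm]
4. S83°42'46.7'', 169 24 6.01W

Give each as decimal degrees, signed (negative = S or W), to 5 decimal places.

Point 1:
  Lat: 22 + 33.714/60 = 22.561900
  S ⇒ negate
  λ: 0 + 46.494/60 = 0.774900
  W ⇒ negate
Point 2:
  Lat: 53.387′ = 0.889783°; total 79.889783
  N ⇒ keep positive
  λ: 0 + 43.4457/60 = 0.724095
  E ⇒ keep positive
Point 3:
  φ: split at 2 digits → 57° and 10.5389′; 57 + 10.5389/60 = 57.175648
  S ⇒ negate
  Longitude: split at 3 digits → 169° and 58.9158′; 169 + 58.9158/60 = 169.981930
  W ⇒ negate
Point 4:
  Lat: 42′ + 46.7″ = 42.77833′; 83 + 42.77833/60 = 83.712972
  S → negative
  Lon: 169° + 24/60 + 6.01/3600 = 169 + 0.400000 + 0.001669 = 169.401669
  W ⇒ negate

1. -22.56190, -0.77490
2. 79.88978, 0.72410
3. -57.17565, -169.98193
4. -83.71297, -169.40167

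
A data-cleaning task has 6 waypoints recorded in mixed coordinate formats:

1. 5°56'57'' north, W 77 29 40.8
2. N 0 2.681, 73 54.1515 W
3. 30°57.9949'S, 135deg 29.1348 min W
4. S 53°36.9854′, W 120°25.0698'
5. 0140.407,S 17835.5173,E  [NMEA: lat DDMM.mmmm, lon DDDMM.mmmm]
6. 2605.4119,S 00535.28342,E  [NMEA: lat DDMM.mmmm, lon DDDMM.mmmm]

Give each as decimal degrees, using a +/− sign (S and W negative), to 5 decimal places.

Point 1:
  Lat: 5° + 56/60 + 57/3600 = 5 + 0.933333 + 0.015833 = 5.949167
  N ⇒ keep positive
  Lon: 29′ + 40.8″ = 29.68000′; 77 + 29.68000/60 = 77.494667
  W ⇒ negate
Point 2:
  Latitude: 0 + 2.681/60 = 0.044683
  N ⇒ keep positive
  Lon: 73 + 54.1515/60 = 73.902525
  W → negative
Point 3:
  Latitude: 30 + 57.9949/60 = 30.966582
  hemisphere S, so the sign is −
  λ: 29.1348′ = 0.485580°; total 135.485580
  W → negative
Point 4:
  φ: 53 + 36.9854/60 = 53.616423
  S → negative
  Lon: 25.0698′ = 0.417830°; total 120.417830
  W ⇒ negate
Point 5:
  Latitude: degrees = first 2 digits = 1, minutes = 40.407; 1 + 40.407/60 = 1.673450
  S → negative
  Longitude: split at 3 digits → 178° and 35.5173′; 178 + 35.5173/60 = 178.591955
  E → positive
Point 6:
  Latitude: split at 2 digits → 26° and 5.4119′; 26 + 5.4119/60 = 26.090198
  S ⇒ negate
  Lon: split at 3 digits → 005° and 35.28342′; 5 + 35.28342/60 = 5.588057
  E ⇒ keep positive

1. 5.94917, -77.49467
2. 0.04468, -73.90253
3. -30.96658, -135.48558
4. -53.61642, -120.41783
5. -1.67345, 178.59196
6. -26.09020, 5.58806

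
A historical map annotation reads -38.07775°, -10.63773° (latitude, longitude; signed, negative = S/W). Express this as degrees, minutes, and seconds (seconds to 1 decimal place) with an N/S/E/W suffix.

38°04′39.9″ S, 10°38′15.8″ W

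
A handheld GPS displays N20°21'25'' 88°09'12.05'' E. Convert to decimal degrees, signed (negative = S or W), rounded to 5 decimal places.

20.35694, 88.15335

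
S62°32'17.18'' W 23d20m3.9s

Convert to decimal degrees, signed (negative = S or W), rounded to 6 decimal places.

-62.538106, -23.334417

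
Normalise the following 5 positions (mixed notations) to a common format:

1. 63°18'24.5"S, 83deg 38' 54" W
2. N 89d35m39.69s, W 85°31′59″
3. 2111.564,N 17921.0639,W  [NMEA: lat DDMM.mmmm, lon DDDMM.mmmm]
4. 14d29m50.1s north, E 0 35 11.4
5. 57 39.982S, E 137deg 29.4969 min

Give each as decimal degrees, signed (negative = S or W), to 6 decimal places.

1. -63.306806, -83.648333
2. 89.594358, -85.533056
3. 21.192733, -179.351065
4. 14.497250, 0.586500
5. -57.666367, 137.491615

Point 1:
  φ: 63 + 18/60 + 24.5/3600 = 63.3068056
  hemisphere S, so the sign is −
  Lon: 38′ + 54″ = 38.90000′; 83 + 38.90000/60 = 83.6483333
  W ⇒ negate
Point 2:
  Latitude: 89° + 35/60 + 39.69/3600 = 89 + 0.583333 + 0.011025 = 89.5943583
  N → positive
  Longitude: 85 + 31/60 + 59/3600 = 85.5330556
  W → negative
Point 3:
  Latitude: degrees = first 2 digits = 21, minutes = 11.564; 21 + 11.564/60 = 21.1927333
  N ⇒ keep positive
  Longitude: split at 3 digits → 179° and 21.0639′; 179 + 21.0639/60 = 179.3510650
  hemisphere W, so the sign is −
Point 4:
  φ: 14° + 29/60 + 50.1/3600 = 14 + 0.483333 + 0.013917 = 14.4972500
  N → positive
  Lon: 0° + 35/60 + 11.4/3600 = 0 + 0.583333 + 0.003167 = 0.5865000
  E ⇒ keep positive
Point 5:
  φ: 57 + 39.982/60 = 57.6663667
  S → negative
  Lon: 137 + 29.4969/60 = 137.4916150
  E ⇒ keep positive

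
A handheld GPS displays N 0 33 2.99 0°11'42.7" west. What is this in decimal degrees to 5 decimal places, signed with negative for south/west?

φ: 0 + 33/60 + 2.99/3600 = 0.550831
N → positive
Lon: 0° + 11/60 + 42.7/3600 = 0 + 0.183333 + 0.011861 = 0.195194
W → negative

0.55083, -0.19519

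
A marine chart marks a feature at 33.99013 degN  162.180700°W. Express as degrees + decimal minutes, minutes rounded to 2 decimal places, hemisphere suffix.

Lat: 33° + 0.990130 × 60 = 33° 59.4078′
Lon: fractional part 0.180700 → 10.8420 minutes

33° 59.41′ N, 162° 10.84′ W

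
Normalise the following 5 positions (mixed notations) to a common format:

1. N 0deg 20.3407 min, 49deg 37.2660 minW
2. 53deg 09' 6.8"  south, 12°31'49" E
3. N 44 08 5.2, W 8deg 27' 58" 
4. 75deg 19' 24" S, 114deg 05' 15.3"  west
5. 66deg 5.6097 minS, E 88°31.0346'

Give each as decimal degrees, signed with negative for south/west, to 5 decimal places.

1. 0.33901, -49.62110
2. -53.15189, 12.53028
3. 44.13478, -8.46611
4. -75.32333, -114.08758
5. -66.09350, 88.51724

Point 1:
  Latitude: 20.3407′ = 0.339012°; total 0.339012
  N → positive
  Longitude: 49 + 37.266/60 = 49.621100
  W → negative
Point 2:
  Lat: 53° + 9/60 + 6.8/3600 = 53 + 0.150000 + 0.001889 = 53.151889
  S ⇒ negate
  Longitude: 31′ + 49″ = 31.81667′; 12 + 31.81667/60 = 12.530278
  E → positive
Point 3:
  Lat: 44° + 8/60 + 5.2/3600 = 44 + 0.133333 + 0.001444 = 44.134778
  N → positive
  λ: 8° + 27/60 + 58/3600 = 8 + 0.450000 + 0.016111 = 8.466111
  hemisphere W, so the sign is −
Point 4:
  Lat: 75 + 19/60 + 24/3600 = 75.323333
  S → negative
  Longitude: 114° + 5/60 + 15.3/3600 = 114 + 0.083333 + 0.004250 = 114.087583
  hemisphere W, so the sign is −
Point 5:
  Latitude: 5.6097′ = 0.093495°; total 66.093495
  hemisphere S, so the sign is −
  Longitude: 88 + 31.0346/60 = 88.517243
  E → positive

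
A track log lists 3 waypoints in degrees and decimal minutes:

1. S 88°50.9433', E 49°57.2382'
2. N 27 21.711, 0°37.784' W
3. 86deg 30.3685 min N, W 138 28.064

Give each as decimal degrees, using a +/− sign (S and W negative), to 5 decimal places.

1. -88.84906, 49.95397
2. 27.36185, -0.62973
3. 86.50614, -138.46773

Point 1:
  Lat: 88 + 50.9433/60 = 88.849055
  S → negative
  λ: 49 + 57.2382/60 = 49.953970
  E ⇒ keep positive
Point 2:
  φ: 21.711′ = 0.361850°; total 27.361850
  N ⇒ keep positive
  λ: 0 + 37.784/60 = 0.629733
  hemisphere W, so the sign is −
Point 3:
  φ: 30.3685′ = 0.506142°; total 86.506142
  N ⇒ keep positive
  Longitude: 28.064′ = 0.467733°; total 138.467733
  hemisphere W, so the sign is −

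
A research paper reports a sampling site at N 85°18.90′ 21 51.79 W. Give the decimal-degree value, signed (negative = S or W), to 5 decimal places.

85.31500, -21.86317

Lat: 85 + 18.9/60 = 85.315000
N ⇒ keep positive
Longitude: 51.79′ = 0.863167°; total 21.863167
hemisphere W, so the sign is −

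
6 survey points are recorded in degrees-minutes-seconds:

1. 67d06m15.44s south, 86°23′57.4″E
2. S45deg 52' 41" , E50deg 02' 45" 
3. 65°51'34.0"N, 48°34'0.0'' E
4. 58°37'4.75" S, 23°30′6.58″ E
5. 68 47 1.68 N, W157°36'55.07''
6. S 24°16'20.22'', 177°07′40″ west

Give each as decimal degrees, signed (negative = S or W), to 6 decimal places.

1. -67.104289, 86.399278
2. -45.878056, 50.045833
3. 65.859444, 48.566667
4. -58.617986, 23.501828
5. 68.783800, -157.615297
6. -24.272283, -177.127778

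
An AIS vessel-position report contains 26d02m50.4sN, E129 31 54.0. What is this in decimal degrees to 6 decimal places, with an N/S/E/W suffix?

26.047333° N, 129.531667° E

φ: 26 + 2/60 + 50.4/3600 = 26.0473333
λ: 31′ + 54″ = 31.90000′; 129 + 31.90000/60 = 129.5316667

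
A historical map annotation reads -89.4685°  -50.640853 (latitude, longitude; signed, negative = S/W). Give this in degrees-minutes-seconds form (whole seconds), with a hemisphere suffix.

Latitude is negative → S; |value| = 89.468500
Latitude: 0.468500° → 28.11000′; 0.11000 × 60 = 6.60″
Longitude is negative → W; |value| = 50.640853
Lon: 0.640853° → 38.45118′; 0.45118 × 60 = 27.07″

89°28′7″ S, 50°38′27″ W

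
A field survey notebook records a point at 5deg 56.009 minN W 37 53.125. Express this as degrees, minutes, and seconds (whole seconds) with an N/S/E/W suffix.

Lat: fractional minutes 0.00900 × 60 = 0.54″
Longitude: fractional minutes 0.12500 × 60 = 7.50″

5°56′1″ N, 37°53′8″ W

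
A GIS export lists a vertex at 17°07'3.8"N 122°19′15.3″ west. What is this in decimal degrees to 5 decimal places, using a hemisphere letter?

Lat: 17° + 7/60 + 3.8/3600 = 17 + 0.116667 + 0.001056 = 17.117722
Lon: 122° + 19/60 + 15.3/3600 = 122 + 0.316667 + 0.004250 = 122.320917

17.11772° N, 122.32092° W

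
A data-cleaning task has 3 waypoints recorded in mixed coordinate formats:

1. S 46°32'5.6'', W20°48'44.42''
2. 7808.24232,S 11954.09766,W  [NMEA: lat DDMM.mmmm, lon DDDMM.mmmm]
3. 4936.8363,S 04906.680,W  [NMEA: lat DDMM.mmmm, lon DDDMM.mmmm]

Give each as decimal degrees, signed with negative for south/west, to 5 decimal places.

Point 1:
  Latitude: 46 + 32/60 + 5.6/3600 = 46.534889
  S → negative
  λ: 48′ + 44.42″ = 48.74033′; 20 + 48.74033/60 = 20.812339
  W ⇒ negate
Point 2:
  Lat: degrees = first 2 digits = 78, minutes = 8.24232; 78 + 8.24232/60 = 78.137372
  S ⇒ negate
  λ: split at 3 digits → 119° and 54.09766′; 119 + 54.09766/60 = 119.901628
  W → negative
Point 3:
  Lat: degrees = first 2 digits = 49, minutes = 36.8363; 49 + 36.8363/60 = 49.613938
  S → negative
  Longitude: degrees = first 3 digits = 49, minutes = 6.68; 49 + 6.68/60 = 49.111333
  hemisphere W, so the sign is −

1. -46.53489, -20.81234
2. -78.13737, -119.90163
3. -49.61394, -49.11133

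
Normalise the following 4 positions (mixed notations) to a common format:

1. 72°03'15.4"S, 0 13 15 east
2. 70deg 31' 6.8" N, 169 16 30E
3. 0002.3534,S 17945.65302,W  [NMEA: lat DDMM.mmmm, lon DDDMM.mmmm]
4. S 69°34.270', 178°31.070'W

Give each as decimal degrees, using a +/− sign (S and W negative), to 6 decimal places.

Point 1:
  Lat: 3′ + 15.4″ = 3.25667′; 72 + 3.25667/60 = 72.0542778
  S → negative
  λ: 13′ + 15″ = 13.25000′; 0 + 13.25000/60 = 0.2208333
  E → positive
Point 2:
  φ: 70 + 31/60 + 6.8/3600 = 70.5185556
  N ⇒ keep positive
  Lon: 169° + 16/60 + 30/3600 = 169 + 0.266667 + 0.008333 = 169.2750000
  E → positive
Point 3:
  Latitude: degrees = first 2 digits = 0, minutes = 2.3534; 0 + 2.3534/60 = 0.0392233
  S ⇒ negate
  λ: degrees = first 3 digits = 179, minutes = 45.65302; 179 + 45.65302/60 = 179.7608837
  W ⇒ negate
Point 4:
  Lat: 34.27′ = 0.571167°; total 69.5711667
  hemisphere S, so the sign is −
  λ: 31.07′ = 0.517833°; total 178.5178333
  W ⇒ negate

1. -72.054278, 0.220833
2. 70.518556, 169.275000
3. -0.039223, -179.760884
4. -69.571167, -178.517833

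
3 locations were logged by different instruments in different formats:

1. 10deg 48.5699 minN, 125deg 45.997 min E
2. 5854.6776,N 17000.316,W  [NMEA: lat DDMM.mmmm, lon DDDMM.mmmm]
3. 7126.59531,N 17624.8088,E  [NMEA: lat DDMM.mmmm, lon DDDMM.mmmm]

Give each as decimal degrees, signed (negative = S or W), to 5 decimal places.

Point 1:
  Latitude: 10 + 48.5699/60 = 10.809498
  N ⇒ keep positive
  Lon: 45.997′ = 0.766617°; total 125.766617
  E ⇒ keep positive
Point 2:
  Latitude: degrees = first 2 digits = 58, minutes = 54.6776; 58 + 54.6776/60 = 58.911293
  N → positive
  Longitude: degrees = first 3 digits = 170, minutes = 0.316; 170 + 0.316/60 = 170.005267
  W ⇒ negate
Point 3:
  Lat: split at 2 digits → 71° and 26.59531′; 71 + 26.59531/60 = 71.443255
  N ⇒ keep positive
  Longitude: split at 3 digits → 176° and 24.8088′; 176 + 24.8088/60 = 176.413480
  E → positive

1. 10.80950, 125.76662
2. 58.91129, -170.00527
3. 71.44326, 176.41348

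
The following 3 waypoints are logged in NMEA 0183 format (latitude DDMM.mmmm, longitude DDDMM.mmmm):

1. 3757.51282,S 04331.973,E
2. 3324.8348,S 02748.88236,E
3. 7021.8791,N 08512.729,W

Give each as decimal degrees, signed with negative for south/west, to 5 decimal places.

Point 1:
  Latitude: degrees = first 2 digits = 37, minutes = 57.51282; 37 + 57.51282/60 = 37.958547
  S ⇒ negate
  Lon: degrees = first 3 digits = 43, minutes = 31.973; 43 + 31.973/60 = 43.532883
  E ⇒ keep positive
Point 2:
  Latitude: split at 2 digits → 33° and 24.8348′; 33 + 24.8348/60 = 33.413913
  S → negative
  λ: degrees = first 3 digits = 27, minutes = 48.88236; 27 + 48.88236/60 = 27.814706
  E ⇒ keep positive
Point 3:
  Lat: split at 2 digits → 70° and 21.8791′; 70 + 21.8791/60 = 70.364652
  N ⇒ keep positive
  Longitude: split at 3 digits → 085° and 12.729′; 85 + 12.729/60 = 85.212150
  hemisphere W, so the sign is −

1. -37.95855, 43.53288
2. -33.41391, 27.81471
3. 70.36465, -85.21215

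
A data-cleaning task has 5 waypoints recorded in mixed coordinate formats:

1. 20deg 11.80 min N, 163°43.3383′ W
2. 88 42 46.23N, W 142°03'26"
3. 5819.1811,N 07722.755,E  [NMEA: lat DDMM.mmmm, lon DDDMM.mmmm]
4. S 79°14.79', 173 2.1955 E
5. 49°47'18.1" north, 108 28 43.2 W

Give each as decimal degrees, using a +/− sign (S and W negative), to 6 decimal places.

1. 20.196667, -163.722305
2. 88.712842, -142.057222
3. 58.319685, 77.379250
4. -79.246500, 173.036592
5. 49.788361, -108.478667

Point 1:
  φ: 11.8′ = 0.196667°; total 20.1966667
  N ⇒ keep positive
  λ: 43.3383′ = 0.722305°; total 163.7223050
  W ⇒ negate
Point 2:
  Latitude: 88° + 42/60 + 46.23/3600 = 88 + 0.700000 + 0.012842 = 88.7128417
  N ⇒ keep positive
  λ: 142° + 3/60 + 26/3600 = 142 + 0.050000 + 0.007222 = 142.0572222
  hemisphere W, so the sign is −
Point 3:
  Lat: degrees = first 2 digits = 58, minutes = 19.1811; 58 + 19.1811/60 = 58.3196850
  N ⇒ keep positive
  Lon: split at 3 digits → 077° and 22.755′; 77 + 22.755/60 = 77.3792500
  E ⇒ keep positive
Point 4:
  Lat: 79 + 14.79/60 = 79.2465000
  S ⇒ negate
  λ: 2.1955′ = 0.036592°; total 173.0365917
  E → positive
Point 5:
  Latitude: 49 + 47/60 + 18.1/3600 = 49.7883611
  N ⇒ keep positive
  Longitude: 28′ + 43.2″ = 28.72000′; 108 + 28.72000/60 = 108.4786667
  W ⇒ negate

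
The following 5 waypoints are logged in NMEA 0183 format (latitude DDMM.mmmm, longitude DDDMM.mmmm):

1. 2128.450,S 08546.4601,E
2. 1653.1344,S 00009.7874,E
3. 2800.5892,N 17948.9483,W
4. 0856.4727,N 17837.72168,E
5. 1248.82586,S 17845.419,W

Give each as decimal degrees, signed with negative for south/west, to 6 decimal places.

1. -21.474167, 85.774335
2. -16.885573, 0.163123
3. 28.009820, -179.815805
4. 8.941212, 178.628695
5. -12.813764, -178.756983

Point 1:
  Latitude: degrees = first 2 digits = 21, minutes = 28.45; 21 + 28.45/60 = 21.4741667
  hemisphere S, so the sign is −
  λ: degrees = first 3 digits = 85, minutes = 46.4601; 85 + 46.4601/60 = 85.7743350
  E ⇒ keep positive
Point 2:
  φ: degrees = first 2 digits = 16, minutes = 53.1344; 16 + 53.1344/60 = 16.8855733
  S → negative
  Longitude: split at 3 digits → 000° and 9.7874′; 0 + 9.7874/60 = 0.1631233
  E → positive
Point 3:
  Lat: split at 2 digits → 28° and 0.5892′; 28 + 0.5892/60 = 28.0098200
  N ⇒ keep positive
  λ: degrees = first 3 digits = 179, minutes = 48.9483; 179 + 48.9483/60 = 179.8158050
  W ⇒ negate
Point 4:
  φ: degrees = first 2 digits = 8, minutes = 56.4727; 8 + 56.4727/60 = 8.9412117
  N → positive
  λ: degrees = first 3 digits = 178, minutes = 37.72168; 178 + 37.72168/60 = 178.6286947
  E ⇒ keep positive
Point 5:
  Lat: split at 2 digits → 12° and 48.82586′; 12 + 48.82586/60 = 12.8137643
  hemisphere S, so the sign is −
  λ: degrees = first 3 digits = 178, minutes = 45.419; 178 + 45.419/60 = 178.7569833
  W → negative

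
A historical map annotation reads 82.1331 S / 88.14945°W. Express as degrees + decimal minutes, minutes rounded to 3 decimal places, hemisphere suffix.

82° 7.986′ S, 88° 8.967′ W

Latitude: 82° + 0.133100 × 60 = 82° 7.98600′
Lon: minutes = (88.149450 − 88) × 60 = 8.96700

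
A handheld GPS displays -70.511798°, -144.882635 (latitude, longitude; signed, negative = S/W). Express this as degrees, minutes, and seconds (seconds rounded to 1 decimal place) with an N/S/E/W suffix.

Latitude is negative → S; |value| = 70.511798
φ: 0.511798 × 60 = 30.70788′ → 30′, remainder × 60 = 42.473″
Longitude is negative → W; |value| = 144.882635
Lon: whole degrees 144; 52.95810′ → 52′ and 57.486″

70°30′42.5″ S, 144°52′57.5″ W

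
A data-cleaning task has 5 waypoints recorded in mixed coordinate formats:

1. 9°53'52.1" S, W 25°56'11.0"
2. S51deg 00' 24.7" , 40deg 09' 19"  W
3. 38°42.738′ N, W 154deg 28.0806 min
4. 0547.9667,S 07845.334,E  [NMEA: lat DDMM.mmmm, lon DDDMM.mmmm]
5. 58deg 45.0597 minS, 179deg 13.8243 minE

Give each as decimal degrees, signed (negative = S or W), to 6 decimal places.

1. -9.897806, -25.936389
2. -51.006861, -40.155278
3. 38.712300, -154.468010
4. -5.799445, 78.755567
5. -58.750995, 179.230405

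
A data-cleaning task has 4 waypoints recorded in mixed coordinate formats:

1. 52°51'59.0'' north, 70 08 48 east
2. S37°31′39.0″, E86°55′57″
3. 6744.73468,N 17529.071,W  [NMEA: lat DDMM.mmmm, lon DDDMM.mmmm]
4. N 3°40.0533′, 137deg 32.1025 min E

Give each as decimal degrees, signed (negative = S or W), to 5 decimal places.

Point 1:
  φ: 52 + 51/60 + 59/3600 = 52.866389
  N → positive
  λ: 8′ + 48″ = 8.80000′; 70 + 8.80000/60 = 70.146667
  E → positive
Point 2:
  Latitude: 37 + 31/60 + 39/3600 = 37.527500
  S → negative
  Lon: 55′ + 57″ = 55.95000′; 86 + 55.95000/60 = 86.932500
  E → positive
Point 3:
  Latitude: split at 2 digits → 67° and 44.73468′; 67 + 44.73468/60 = 67.745578
  N → positive
  λ: degrees = first 3 digits = 175, minutes = 29.071; 175 + 29.071/60 = 175.484517
  W → negative
Point 4:
  φ: 3 + 40.0533/60 = 3.667555
  N → positive
  λ: 137 + 32.1025/60 = 137.535042
  E → positive

1. 52.86639, 70.14667
2. -37.52750, 86.93250
3. 67.74558, -175.48452
4. 3.66756, 137.53504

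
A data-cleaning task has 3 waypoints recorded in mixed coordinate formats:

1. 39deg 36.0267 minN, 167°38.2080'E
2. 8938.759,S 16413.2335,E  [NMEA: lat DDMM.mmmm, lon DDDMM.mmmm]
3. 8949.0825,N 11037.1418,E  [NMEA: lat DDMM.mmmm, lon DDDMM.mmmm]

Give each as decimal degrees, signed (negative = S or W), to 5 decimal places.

1. 39.60045, 167.63680
2. -89.64598, 164.22056
3. 89.81804, 110.61903

Point 1:
  Latitude: 36.0267′ = 0.600445°; total 39.600445
  N ⇒ keep positive
  Longitude: 167 + 38.208/60 = 167.636800
  E → positive
Point 2:
  Lat: split at 2 digits → 89° and 38.759′; 89 + 38.759/60 = 89.645983
  S ⇒ negate
  Lon: split at 3 digits → 164° and 13.2335′; 164 + 13.2335/60 = 164.220558
  E → positive
Point 3:
  Lat: degrees = first 2 digits = 89, minutes = 49.0825; 89 + 49.0825/60 = 89.818042
  N ⇒ keep positive
  Lon: degrees = first 3 digits = 110, minutes = 37.1418; 110 + 37.1418/60 = 110.619030
  E ⇒ keep positive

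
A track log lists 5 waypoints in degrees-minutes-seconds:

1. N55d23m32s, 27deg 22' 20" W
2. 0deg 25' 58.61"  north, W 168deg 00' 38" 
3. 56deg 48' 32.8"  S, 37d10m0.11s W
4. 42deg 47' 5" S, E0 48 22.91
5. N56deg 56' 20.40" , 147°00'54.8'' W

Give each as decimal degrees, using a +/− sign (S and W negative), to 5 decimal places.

1. 55.39222, -27.37222
2. 0.43295, -168.01056
3. -56.80911, -37.16670
4. -42.78472, 0.80636
5. 56.93900, -147.01522

Point 1:
  Latitude: 23′ + 32″ = 23.53333′; 55 + 23.53333/60 = 55.392222
  N ⇒ keep positive
  λ: 27 + 22/60 + 20/3600 = 27.372222
  W → negative
Point 2:
  Lat: 0 + 25/60 + 58.61/3600 = 0.432947
  N ⇒ keep positive
  Lon: 0′ + 38″ = 0.63333′; 168 + 0.63333/60 = 168.010556
  W → negative
Point 3:
  Lat: 56° + 48/60 + 32.8/3600 = 56 + 0.800000 + 0.009111 = 56.809111
  hemisphere S, so the sign is −
  Lon: 37 + 10/60 + 0.11/3600 = 37.166697
  hemisphere W, so the sign is −
Point 4:
  φ: 42° + 47/60 + 5/3600 = 42 + 0.783333 + 0.001389 = 42.784722
  S → negative
  λ: 0° + 48/60 + 22.91/3600 = 0 + 0.800000 + 0.006364 = 0.806364
  E ⇒ keep positive
Point 5:
  φ: 56 + 56/60 + 20.4/3600 = 56.939000
  N → positive
  Longitude: 147 + 0/60 + 54.8/3600 = 147.015222
  W → negative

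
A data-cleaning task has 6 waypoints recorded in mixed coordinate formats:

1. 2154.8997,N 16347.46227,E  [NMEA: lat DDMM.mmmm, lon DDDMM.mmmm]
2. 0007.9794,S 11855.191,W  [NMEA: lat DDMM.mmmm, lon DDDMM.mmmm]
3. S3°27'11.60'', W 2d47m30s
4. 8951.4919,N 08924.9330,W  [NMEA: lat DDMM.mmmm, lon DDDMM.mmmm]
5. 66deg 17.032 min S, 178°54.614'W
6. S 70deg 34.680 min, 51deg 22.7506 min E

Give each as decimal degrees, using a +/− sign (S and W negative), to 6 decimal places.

1. 21.914995, 163.791038
2. -0.132990, -118.919850
3. -3.453222, -2.791667
4. 89.858198, -89.415550
5. -66.283867, -178.910233
6. -70.578000, 51.379177

Point 1:
  Latitude: split at 2 digits → 21° and 54.8997′; 21 + 54.8997/60 = 21.9149950
  N → positive
  Lon: degrees = first 3 digits = 163, minutes = 47.46227; 163 + 47.46227/60 = 163.7910378
  E → positive
Point 2:
  Latitude: degrees = first 2 digits = 0, minutes = 7.9794; 0 + 7.9794/60 = 0.1329900
  S → negative
  Lon: degrees = first 3 digits = 118, minutes = 55.191; 118 + 55.191/60 = 118.9198500
  W ⇒ negate
Point 3:
  Lat: 3° + 27/60 + 11.6/3600 = 3 + 0.450000 + 0.003222 = 3.4532222
  S → negative
  Longitude: 47′ + 30″ = 47.50000′; 2 + 47.50000/60 = 2.7916667
  W ⇒ negate
Point 4:
  φ: split at 2 digits → 89° and 51.4919′; 89 + 51.4919/60 = 89.8581983
  N ⇒ keep positive
  Longitude: degrees = first 3 digits = 89, minutes = 24.933; 89 + 24.933/60 = 89.4155500
  W ⇒ negate
Point 5:
  Latitude: 66 + 17.032/60 = 66.2838667
  hemisphere S, so the sign is −
  λ: 178 + 54.614/60 = 178.9102333
  W → negative
Point 6:
  Latitude: 70 + 34.68/60 = 70.5780000
  S ⇒ negate
  Longitude: 51 + 22.7506/60 = 51.3791767
  E ⇒ keep positive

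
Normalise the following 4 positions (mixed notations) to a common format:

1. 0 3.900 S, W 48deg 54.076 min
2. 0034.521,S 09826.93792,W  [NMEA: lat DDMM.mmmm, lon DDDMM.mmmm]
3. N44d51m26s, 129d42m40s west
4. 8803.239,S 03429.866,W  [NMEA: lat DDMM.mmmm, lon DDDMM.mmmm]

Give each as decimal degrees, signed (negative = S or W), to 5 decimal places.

1. -0.06500, -48.90127
2. -0.57535, -98.44897
3. 44.85722, -129.71111
4. -88.05398, -34.49777

Point 1:
  φ: 0 + 3.9/60 = 0.065000
  S ⇒ negate
  Lon: 54.076′ = 0.901267°; total 48.901267
  W ⇒ negate
Point 2:
  Lat: degrees = first 2 digits = 0, minutes = 34.521; 0 + 34.521/60 = 0.575350
  S ⇒ negate
  Lon: degrees = first 3 digits = 98, minutes = 26.93792; 98 + 26.93792/60 = 98.448965
  hemisphere W, so the sign is −
Point 3:
  Lat: 51′ + 26″ = 51.43333′; 44 + 51.43333/60 = 44.857222
  N ⇒ keep positive
  λ: 129° + 42/60 + 40/3600 = 129 + 0.700000 + 0.011111 = 129.711111
  W → negative
Point 4:
  Latitude: degrees = first 2 digits = 88, minutes = 3.239; 88 + 3.239/60 = 88.053983
  S → negative
  Lon: split at 3 digits → 034° and 29.866′; 34 + 29.866/60 = 34.497767
  W ⇒ negate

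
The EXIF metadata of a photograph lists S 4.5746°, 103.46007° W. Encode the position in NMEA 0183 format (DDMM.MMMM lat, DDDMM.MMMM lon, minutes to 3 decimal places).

Latitude: 4° + 0.574600 × 60 = 4° 34.47600′
Longitude: 103° + 0.460070 × 60 = 103° 27.60420′

0434.476,S / 10327.604,W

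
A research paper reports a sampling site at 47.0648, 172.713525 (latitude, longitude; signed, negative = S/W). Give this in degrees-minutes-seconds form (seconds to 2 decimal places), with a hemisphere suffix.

47°03′53.28″ N, 172°42′48.69″ E

Latitude: 0.064800° → 3.88800′; 0.88800 × 60 = 53.2800″
Lon: 0.713525° → 42.81150′; 0.81150 × 60 = 48.6900″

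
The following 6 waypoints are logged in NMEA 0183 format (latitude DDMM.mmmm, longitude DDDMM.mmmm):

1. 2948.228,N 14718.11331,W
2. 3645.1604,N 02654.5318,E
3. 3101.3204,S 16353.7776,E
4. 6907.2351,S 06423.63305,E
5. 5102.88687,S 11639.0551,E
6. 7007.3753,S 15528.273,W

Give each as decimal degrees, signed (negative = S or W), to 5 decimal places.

Point 1:
  φ: degrees = first 2 digits = 29, minutes = 48.228; 29 + 48.228/60 = 29.803800
  N → positive
  λ: degrees = first 3 digits = 147, minutes = 18.11331; 147 + 18.11331/60 = 147.301889
  hemisphere W, so the sign is −
Point 2:
  Latitude: split at 2 digits → 36° and 45.1604′; 36 + 45.1604/60 = 36.752673
  N → positive
  Lon: degrees = first 3 digits = 26, minutes = 54.5318; 26 + 54.5318/60 = 26.908863
  E ⇒ keep positive
Point 3:
  Latitude: split at 2 digits → 31° and 1.3204′; 31 + 1.3204/60 = 31.022007
  S ⇒ negate
  λ: degrees = first 3 digits = 163, minutes = 53.7776; 163 + 53.7776/60 = 163.896293
  E → positive
Point 4:
  Latitude: degrees = first 2 digits = 69, minutes = 7.2351; 69 + 7.2351/60 = 69.120585
  S → negative
  Longitude: degrees = first 3 digits = 64, minutes = 23.63305; 64 + 23.63305/60 = 64.393884
  E ⇒ keep positive
Point 5:
  Latitude: split at 2 digits → 51° and 2.88687′; 51 + 2.88687/60 = 51.048115
  hemisphere S, so the sign is −
  Longitude: degrees = first 3 digits = 116, minutes = 39.0551; 116 + 39.0551/60 = 116.650918
  E → positive
Point 6:
  Lat: degrees = first 2 digits = 70, minutes = 7.3753; 70 + 7.3753/60 = 70.122922
  S → negative
  Longitude: degrees = first 3 digits = 155, minutes = 28.273; 155 + 28.273/60 = 155.471217
  W → negative

1. 29.80380, -147.30189
2. 36.75267, 26.90886
3. -31.02201, 163.89629
4. -69.12059, 64.39388
5. -51.04811, 116.65092
6. -70.12292, -155.47122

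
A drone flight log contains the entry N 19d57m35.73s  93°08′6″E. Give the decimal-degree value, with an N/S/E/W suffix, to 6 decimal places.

φ: 19 + 57/60 + 35.73/3600 = 19.9599250
Lon: 93° + 8/60 + 6/3600 = 93 + 0.133333 + 0.001667 = 93.1350000

19.959925° N, 93.135000° E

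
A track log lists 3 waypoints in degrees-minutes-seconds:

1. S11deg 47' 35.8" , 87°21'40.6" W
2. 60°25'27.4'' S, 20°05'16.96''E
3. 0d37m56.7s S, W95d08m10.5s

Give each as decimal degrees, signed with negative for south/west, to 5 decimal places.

1. -11.79328, -87.36128
2. -60.42428, 20.08804
3. -0.63242, -95.13625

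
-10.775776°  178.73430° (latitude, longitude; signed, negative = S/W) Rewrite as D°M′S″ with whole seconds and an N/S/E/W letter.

10°46′33″ S, 178°44′3″ E

Latitude is negative → S; |value| = 10.775776
Latitude: 0.775776° → 46.54656′; 0.54656 × 60 = 32.79″
λ: 0.734300° → 44.05800′; 0.05800 × 60 = 3.48″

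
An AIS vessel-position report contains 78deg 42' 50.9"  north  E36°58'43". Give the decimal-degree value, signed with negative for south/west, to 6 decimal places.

φ: 78 + 42/60 + 50.9/3600 = 78.7141389
N ⇒ keep positive
Longitude: 36° + 58/60 + 43/3600 = 36 + 0.966667 + 0.011944 = 36.9786111
E ⇒ keep positive

78.714139, 36.978611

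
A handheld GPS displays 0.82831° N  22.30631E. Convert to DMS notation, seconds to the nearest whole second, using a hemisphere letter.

0°49′42″ N, 22°18′23″ E

Lat: 0.828310° → 49.69860′; 0.69860 × 60 = 41.92″
Lon: whole degrees 22; 18.37860′ → 18′ and 22.72″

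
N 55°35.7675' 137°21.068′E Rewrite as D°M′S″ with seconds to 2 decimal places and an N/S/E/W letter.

Lat: 35.76750′ → 35′ and 0.76750 × 60 = 46.0500″
λ: 21.06800′ → 21′ and 0.06800 × 60 = 4.0800″

55°35′46.05″ N, 137°21′4.08″ E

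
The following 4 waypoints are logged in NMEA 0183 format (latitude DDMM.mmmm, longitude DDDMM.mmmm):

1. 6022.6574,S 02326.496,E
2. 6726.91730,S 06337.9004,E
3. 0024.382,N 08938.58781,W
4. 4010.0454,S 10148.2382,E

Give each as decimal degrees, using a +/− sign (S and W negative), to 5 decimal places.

1. -60.37762, 23.44160
2. -67.44862, 63.63167
3. 0.40637, -89.64313
4. -40.16742, 101.80397

Point 1:
  Latitude: degrees = first 2 digits = 60, minutes = 22.6574; 60 + 22.6574/60 = 60.377623
  S → negative
  λ: split at 3 digits → 023° and 26.496′; 23 + 26.496/60 = 23.441600
  E ⇒ keep positive
Point 2:
  Latitude: split at 2 digits → 67° and 26.9173′; 67 + 26.9173/60 = 67.448622
  S → negative
  λ: split at 3 digits → 063° and 37.9004′; 63 + 37.9004/60 = 63.631673
  E ⇒ keep positive
Point 3:
  φ: degrees = first 2 digits = 0, minutes = 24.382; 0 + 24.382/60 = 0.406367
  N → positive
  Longitude: degrees = first 3 digits = 89, minutes = 38.58781; 89 + 38.58781/60 = 89.643130
  W ⇒ negate
Point 4:
  φ: degrees = first 2 digits = 40, minutes = 10.0454; 40 + 10.0454/60 = 40.167423
  S ⇒ negate
  λ: split at 3 digits → 101° and 48.2382′; 101 + 48.2382/60 = 101.803970
  E → positive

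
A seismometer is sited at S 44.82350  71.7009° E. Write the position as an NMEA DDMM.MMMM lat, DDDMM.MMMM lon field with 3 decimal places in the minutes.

4449.410,S / 07142.054,E

Latitude: 44° + 0.823500 × 60 = 44° 49.41000′
Longitude: 71° + 0.700900 × 60 = 71° 42.05400′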